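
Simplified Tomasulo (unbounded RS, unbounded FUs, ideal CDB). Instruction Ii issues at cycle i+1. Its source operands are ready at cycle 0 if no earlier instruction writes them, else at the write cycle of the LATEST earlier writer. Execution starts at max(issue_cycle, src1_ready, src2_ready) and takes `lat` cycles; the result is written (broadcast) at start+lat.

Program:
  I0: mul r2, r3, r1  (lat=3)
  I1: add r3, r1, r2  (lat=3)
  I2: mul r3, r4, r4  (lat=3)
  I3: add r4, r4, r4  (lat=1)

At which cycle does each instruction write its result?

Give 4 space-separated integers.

I0 mul r2: issue@1 deps=(None,None) exec_start@1 write@4
I1 add r3: issue@2 deps=(None,0) exec_start@4 write@7
I2 mul r3: issue@3 deps=(None,None) exec_start@3 write@6
I3 add r4: issue@4 deps=(None,None) exec_start@4 write@5

Answer: 4 7 6 5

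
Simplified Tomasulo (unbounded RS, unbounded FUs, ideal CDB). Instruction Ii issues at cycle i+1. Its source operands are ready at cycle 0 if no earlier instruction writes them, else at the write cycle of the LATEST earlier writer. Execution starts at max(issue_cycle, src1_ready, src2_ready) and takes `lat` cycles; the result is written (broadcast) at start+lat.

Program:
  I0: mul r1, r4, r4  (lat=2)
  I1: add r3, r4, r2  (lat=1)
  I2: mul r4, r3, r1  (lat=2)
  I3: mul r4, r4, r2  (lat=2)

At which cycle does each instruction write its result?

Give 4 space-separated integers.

I0 mul r1: issue@1 deps=(None,None) exec_start@1 write@3
I1 add r3: issue@2 deps=(None,None) exec_start@2 write@3
I2 mul r4: issue@3 deps=(1,0) exec_start@3 write@5
I3 mul r4: issue@4 deps=(2,None) exec_start@5 write@7

Answer: 3 3 5 7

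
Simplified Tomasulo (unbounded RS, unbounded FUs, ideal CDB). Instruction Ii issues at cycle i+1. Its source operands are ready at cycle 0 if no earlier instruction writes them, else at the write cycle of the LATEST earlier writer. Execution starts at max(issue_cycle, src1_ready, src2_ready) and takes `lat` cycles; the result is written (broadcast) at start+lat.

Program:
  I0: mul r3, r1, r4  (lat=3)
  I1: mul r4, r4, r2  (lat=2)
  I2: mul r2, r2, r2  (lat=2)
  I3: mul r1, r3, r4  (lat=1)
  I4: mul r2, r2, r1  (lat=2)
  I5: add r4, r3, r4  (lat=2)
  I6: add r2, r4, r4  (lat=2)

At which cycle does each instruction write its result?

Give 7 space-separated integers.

I0 mul r3: issue@1 deps=(None,None) exec_start@1 write@4
I1 mul r4: issue@2 deps=(None,None) exec_start@2 write@4
I2 mul r2: issue@3 deps=(None,None) exec_start@3 write@5
I3 mul r1: issue@4 deps=(0,1) exec_start@4 write@5
I4 mul r2: issue@5 deps=(2,3) exec_start@5 write@7
I5 add r4: issue@6 deps=(0,1) exec_start@6 write@8
I6 add r2: issue@7 deps=(5,5) exec_start@8 write@10

Answer: 4 4 5 5 7 8 10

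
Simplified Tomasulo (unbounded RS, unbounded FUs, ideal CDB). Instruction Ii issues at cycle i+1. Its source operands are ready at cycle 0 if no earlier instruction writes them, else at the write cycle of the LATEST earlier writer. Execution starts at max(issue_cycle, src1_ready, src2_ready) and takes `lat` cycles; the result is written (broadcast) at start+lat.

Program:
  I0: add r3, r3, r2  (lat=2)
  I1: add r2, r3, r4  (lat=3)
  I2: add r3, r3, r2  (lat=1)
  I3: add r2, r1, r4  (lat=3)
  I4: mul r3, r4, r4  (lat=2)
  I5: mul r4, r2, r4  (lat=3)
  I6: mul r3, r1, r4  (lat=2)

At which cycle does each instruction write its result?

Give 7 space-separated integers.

I0 add r3: issue@1 deps=(None,None) exec_start@1 write@3
I1 add r2: issue@2 deps=(0,None) exec_start@3 write@6
I2 add r3: issue@3 deps=(0,1) exec_start@6 write@7
I3 add r2: issue@4 deps=(None,None) exec_start@4 write@7
I4 mul r3: issue@5 deps=(None,None) exec_start@5 write@7
I5 mul r4: issue@6 deps=(3,None) exec_start@7 write@10
I6 mul r3: issue@7 deps=(None,5) exec_start@10 write@12

Answer: 3 6 7 7 7 10 12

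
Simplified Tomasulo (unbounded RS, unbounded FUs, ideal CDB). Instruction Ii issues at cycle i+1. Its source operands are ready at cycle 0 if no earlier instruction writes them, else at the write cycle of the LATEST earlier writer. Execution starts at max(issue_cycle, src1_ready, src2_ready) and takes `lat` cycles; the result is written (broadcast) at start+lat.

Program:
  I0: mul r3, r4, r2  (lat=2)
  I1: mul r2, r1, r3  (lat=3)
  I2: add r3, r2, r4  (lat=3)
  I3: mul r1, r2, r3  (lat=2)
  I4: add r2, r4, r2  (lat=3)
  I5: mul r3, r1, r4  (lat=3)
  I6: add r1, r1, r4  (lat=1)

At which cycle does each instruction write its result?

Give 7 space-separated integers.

I0 mul r3: issue@1 deps=(None,None) exec_start@1 write@3
I1 mul r2: issue@2 deps=(None,0) exec_start@3 write@6
I2 add r3: issue@3 deps=(1,None) exec_start@6 write@9
I3 mul r1: issue@4 deps=(1,2) exec_start@9 write@11
I4 add r2: issue@5 deps=(None,1) exec_start@6 write@9
I5 mul r3: issue@6 deps=(3,None) exec_start@11 write@14
I6 add r1: issue@7 deps=(3,None) exec_start@11 write@12

Answer: 3 6 9 11 9 14 12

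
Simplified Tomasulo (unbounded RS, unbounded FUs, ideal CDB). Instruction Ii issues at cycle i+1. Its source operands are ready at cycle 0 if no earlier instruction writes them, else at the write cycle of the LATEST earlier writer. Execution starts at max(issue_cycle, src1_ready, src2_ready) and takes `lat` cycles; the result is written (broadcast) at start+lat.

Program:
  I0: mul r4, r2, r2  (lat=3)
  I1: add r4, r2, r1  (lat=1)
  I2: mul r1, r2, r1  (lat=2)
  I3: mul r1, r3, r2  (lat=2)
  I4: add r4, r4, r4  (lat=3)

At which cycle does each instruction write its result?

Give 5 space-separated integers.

I0 mul r4: issue@1 deps=(None,None) exec_start@1 write@4
I1 add r4: issue@2 deps=(None,None) exec_start@2 write@3
I2 mul r1: issue@3 deps=(None,None) exec_start@3 write@5
I3 mul r1: issue@4 deps=(None,None) exec_start@4 write@6
I4 add r4: issue@5 deps=(1,1) exec_start@5 write@8

Answer: 4 3 5 6 8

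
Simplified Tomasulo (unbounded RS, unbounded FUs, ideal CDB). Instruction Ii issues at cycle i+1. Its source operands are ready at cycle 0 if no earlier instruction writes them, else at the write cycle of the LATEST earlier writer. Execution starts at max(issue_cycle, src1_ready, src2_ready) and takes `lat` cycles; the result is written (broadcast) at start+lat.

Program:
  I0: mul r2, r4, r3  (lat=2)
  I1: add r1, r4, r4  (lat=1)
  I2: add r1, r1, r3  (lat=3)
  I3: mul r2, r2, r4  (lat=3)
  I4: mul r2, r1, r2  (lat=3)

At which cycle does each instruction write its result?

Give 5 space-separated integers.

I0 mul r2: issue@1 deps=(None,None) exec_start@1 write@3
I1 add r1: issue@2 deps=(None,None) exec_start@2 write@3
I2 add r1: issue@3 deps=(1,None) exec_start@3 write@6
I3 mul r2: issue@4 deps=(0,None) exec_start@4 write@7
I4 mul r2: issue@5 deps=(2,3) exec_start@7 write@10

Answer: 3 3 6 7 10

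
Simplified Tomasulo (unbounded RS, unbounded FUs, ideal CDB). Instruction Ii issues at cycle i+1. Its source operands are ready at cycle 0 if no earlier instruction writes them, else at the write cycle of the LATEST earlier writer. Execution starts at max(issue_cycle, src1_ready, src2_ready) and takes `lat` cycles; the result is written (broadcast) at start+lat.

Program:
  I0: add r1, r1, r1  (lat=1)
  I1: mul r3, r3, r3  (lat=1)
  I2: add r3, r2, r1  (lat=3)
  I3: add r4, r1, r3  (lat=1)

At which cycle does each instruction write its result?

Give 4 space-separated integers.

Answer: 2 3 6 7

Derivation:
I0 add r1: issue@1 deps=(None,None) exec_start@1 write@2
I1 mul r3: issue@2 deps=(None,None) exec_start@2 write@3
I2 add r3: issue@3 deps=(None,0) exec_start@3 write@6
I3 add r4: issue@4 deps=(0,2) exec_start@6 write@7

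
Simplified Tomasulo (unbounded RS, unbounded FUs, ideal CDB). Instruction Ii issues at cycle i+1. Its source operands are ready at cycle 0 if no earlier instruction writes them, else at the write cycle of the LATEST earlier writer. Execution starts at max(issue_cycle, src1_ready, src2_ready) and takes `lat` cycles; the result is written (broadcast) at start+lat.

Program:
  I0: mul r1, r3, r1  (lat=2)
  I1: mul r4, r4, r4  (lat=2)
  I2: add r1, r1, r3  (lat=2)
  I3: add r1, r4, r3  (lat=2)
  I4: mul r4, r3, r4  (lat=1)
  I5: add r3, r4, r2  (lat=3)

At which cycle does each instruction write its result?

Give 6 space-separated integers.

Answer: 3 4 5 6 6 9

Derivation:
I0 mul r1: issue@1 deps=(None,None) exec_start@1 write@3
I1 mul r4: issue@2 deps=(None,None) exec_start@2 write@4
I2 add r1: issue@3 deps=(0,None) exec_start@3 write@5
I3 add r1: issue@4 deps=(1,None) exec_start@4 write@6
I4 mul r4: issue@5 deps=(None,1) exec_start@5 write@6
I5 add r3: issue@6 deps=(4,None) exec_start@6 write@9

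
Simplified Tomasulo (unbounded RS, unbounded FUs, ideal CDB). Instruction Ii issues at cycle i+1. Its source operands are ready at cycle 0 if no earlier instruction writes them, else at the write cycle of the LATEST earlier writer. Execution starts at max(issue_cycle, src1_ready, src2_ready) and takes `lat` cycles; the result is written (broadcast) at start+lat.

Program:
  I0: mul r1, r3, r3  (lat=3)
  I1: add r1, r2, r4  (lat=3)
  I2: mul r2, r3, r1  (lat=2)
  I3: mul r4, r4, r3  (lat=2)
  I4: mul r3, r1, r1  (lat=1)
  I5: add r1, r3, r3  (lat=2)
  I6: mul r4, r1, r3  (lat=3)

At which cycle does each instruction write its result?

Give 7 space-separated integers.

I0 mul r1: issue@1 deps=(None,None) exec_start@1 write@4
I1 add r1: issue@2 deps=(None,None) exec_start@2 write@5
I2 mul r2: issue@3 deps=(None,1) exec_start@5 write@7
I3 mul r4: issue@4 deps=(None,None) exec_start@4 write@6
I4 mul r3: issue@5 deps=(1,1) exec_start@5 write@6
I5 add r1: issue@6 deps=(4,4) exec_start@6 write@8
I6 mul r4: issue@7 deps=(5,4) exec_start@8 write@11

Answer: 4 5 7 6 6 8 11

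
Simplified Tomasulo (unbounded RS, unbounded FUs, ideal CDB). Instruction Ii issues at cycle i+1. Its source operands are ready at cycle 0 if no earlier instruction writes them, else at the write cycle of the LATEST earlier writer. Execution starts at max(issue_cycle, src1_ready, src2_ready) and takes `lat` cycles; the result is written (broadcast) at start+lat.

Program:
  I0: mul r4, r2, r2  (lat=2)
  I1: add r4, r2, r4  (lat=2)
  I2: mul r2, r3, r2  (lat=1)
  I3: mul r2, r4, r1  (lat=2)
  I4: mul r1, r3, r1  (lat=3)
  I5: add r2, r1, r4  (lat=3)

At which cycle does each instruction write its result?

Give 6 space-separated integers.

Answer: 3 5 4 7 8 11

Derivation:
I0 mul r4: issue@1 deps=(None,None) exec_start@1 write@3
I1 add r4: issue@2 deps=(None,0) exec_start@3 write@5
I2 mul r2: issue@3 deps=(None,None) exec_start@3 write@4
I3 mul r2: issue@4 deps=(1,None) exec_start@5 write@7
I4 mul r1: issue@5 deps=(None,None) exec_start@5 write@8
I5 add r2: issue@6 deps=(4,1) exec_start@8 write@11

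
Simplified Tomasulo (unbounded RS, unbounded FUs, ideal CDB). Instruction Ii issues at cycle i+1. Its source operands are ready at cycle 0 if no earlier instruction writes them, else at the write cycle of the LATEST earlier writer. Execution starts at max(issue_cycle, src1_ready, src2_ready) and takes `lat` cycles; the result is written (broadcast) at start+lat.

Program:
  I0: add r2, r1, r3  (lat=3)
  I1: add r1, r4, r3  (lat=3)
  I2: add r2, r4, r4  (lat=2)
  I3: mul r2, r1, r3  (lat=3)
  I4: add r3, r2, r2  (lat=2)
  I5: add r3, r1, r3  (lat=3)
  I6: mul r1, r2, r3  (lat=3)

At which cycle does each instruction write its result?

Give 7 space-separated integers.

I0 add r2: issue@1 deps=(None,None) exec_start@1 write@4
I1 add r1: issue@2 deps=(None,None) exec_start@2 write@5
I2 add r2: issue@3 deps=(None,None) exec_start@3 write@5
I3 mul r2: issue@4 deps=(1,None) exec_start@5 write@8
I4 add r3: issue@5 deps=(3,3) exec_start@8 write@10
I5 add r3: issue@6 deps=(1,4) exec_start@10 write@13
I6 mul r1: issue@7 deps=(3,5) exec_start@13 write@16

Answer: 4 5 5 8 10 13 16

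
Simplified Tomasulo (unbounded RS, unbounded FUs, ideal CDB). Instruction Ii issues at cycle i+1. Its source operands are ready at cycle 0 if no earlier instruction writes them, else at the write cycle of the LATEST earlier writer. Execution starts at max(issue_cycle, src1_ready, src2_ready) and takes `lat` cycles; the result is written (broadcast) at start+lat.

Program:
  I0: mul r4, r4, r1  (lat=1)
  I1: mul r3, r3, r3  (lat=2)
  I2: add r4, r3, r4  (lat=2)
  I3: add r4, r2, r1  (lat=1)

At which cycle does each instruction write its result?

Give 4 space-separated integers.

Answer: 2 4 6 5

Derivation:
I0 mul r4: issue@1 deps=(None,None) exec_start@1 write@2
I1 mul r3: issue@2 deps=(None,None) exec_start@2 write@4
I2 add r4: issue@3 deps=(1,0) exec_start@4 write@6
I3 add r4: issue@4 deps=(None,None) exec_start@4 write@5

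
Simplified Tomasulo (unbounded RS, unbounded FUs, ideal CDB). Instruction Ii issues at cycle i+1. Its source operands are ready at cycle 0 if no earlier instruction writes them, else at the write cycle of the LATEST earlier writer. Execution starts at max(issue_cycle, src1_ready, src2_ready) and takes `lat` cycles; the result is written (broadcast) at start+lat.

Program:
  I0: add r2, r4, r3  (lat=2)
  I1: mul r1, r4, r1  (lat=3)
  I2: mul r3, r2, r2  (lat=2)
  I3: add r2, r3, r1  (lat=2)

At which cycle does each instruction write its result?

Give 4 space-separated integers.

Answer: 3 5 5 7

Derivation:
I0 add r2: issue@1 deps=(None,None) exec_start@1 write@3
I1 mul r1: issue@2 deps=(None,None) exec_start@2 write@5
I2 mul r3: issue@3 deps=(0,0) exec_start@3 write@5
I3 add r2: issue@4 deps=(2,1) exec_start@5 write@7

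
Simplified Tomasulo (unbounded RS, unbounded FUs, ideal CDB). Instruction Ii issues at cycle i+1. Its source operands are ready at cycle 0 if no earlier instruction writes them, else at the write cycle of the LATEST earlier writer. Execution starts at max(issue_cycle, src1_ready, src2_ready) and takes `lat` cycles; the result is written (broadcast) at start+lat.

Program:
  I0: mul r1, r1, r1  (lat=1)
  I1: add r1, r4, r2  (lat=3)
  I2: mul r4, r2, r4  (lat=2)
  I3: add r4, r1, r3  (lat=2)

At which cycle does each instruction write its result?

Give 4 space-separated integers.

I0 mul r1: issue@1 deps=(None,None) exec_start@1 write@2
I1 add r1: issue@2 deps=(None,None) exec_start@2 write@5
I2 mul r4: issue@3 deps=(None,None) exec_start@3 write@5
I3 add r4: issue@4 deps=(1,None) exec_start@5 write@7

Answer: 2 5 5 7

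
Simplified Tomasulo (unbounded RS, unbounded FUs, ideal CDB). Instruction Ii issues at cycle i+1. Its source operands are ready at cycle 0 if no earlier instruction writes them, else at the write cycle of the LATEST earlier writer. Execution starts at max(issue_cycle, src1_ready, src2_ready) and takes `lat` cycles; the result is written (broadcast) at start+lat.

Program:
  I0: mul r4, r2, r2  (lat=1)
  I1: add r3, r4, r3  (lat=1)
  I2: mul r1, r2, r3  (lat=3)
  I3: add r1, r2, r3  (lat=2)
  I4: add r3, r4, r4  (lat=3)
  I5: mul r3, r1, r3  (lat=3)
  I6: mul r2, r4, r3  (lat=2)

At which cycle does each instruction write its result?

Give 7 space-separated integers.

Answer: 2 3 6 6 8 11 13

Derivation:
I0 mul r4: issue@1 deps=(None,None) exec_start@1 write@2
I1 add r3: issue@2 deps=(0,None) exec_start@2 write@3
I2 mul r1: issue@3 deps=(None,1) exec_start@3 write@6
I3 add r1: issue@4 deps=(None,1) exec_start@4 write@6
I4 add r3: issue@5 deps=(0,0) exec_start@5 write@8
I5 mul r3: issue@6 deps=(3,4) exec_start@8 write@11
I6 mul r2: issue@7 deps=(0,5) exec_start@11 write@13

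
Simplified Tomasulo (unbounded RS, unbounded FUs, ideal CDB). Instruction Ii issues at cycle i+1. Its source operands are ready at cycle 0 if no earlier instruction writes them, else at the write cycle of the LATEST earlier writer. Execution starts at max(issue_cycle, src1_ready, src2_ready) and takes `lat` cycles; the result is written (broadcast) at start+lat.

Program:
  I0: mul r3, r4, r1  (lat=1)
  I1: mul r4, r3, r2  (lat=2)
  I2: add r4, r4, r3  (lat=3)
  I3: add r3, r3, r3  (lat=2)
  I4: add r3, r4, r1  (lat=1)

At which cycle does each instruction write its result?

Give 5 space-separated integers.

I0 mul r3: issue@1 deps=(None,None) exec_start@1 write@2
I1 mul r4: issue@2 deps=(0,None) exec_start@2 write@4
I2 add r4: issue@3 deps=(1,0) exec_start@4 write@7
I3 add r3: issue@4 deps=(0,0) exec_start@4 write@6
I4 add r3: issue@5 deps=(2,None) exec_start@7 write@8

Answer: 2 4 7 6 8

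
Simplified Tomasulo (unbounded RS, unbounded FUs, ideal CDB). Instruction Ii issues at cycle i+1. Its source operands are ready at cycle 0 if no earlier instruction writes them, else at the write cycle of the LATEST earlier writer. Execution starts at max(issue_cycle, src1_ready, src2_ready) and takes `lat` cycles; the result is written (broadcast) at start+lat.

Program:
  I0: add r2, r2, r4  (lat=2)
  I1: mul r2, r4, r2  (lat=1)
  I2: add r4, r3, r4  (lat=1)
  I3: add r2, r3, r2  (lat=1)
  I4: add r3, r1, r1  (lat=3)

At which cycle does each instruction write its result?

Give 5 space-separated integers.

Answer: 3 4 4 5 8

Derivation:
I0 add r2: issue@1 deps=(None,None) exec_start@1 write@3
I1 mul r2: issue@2 deps=(None,0) exec_start@3 write@4
I2 add r4: issue@3 deps=(None,None) exec_start@3 write@4
I3 add r2: issue@4 deps=(None,1) exec_start@4 write@5
I4 add r3: issue@5 deps=(None,None) exec_start@5 write@8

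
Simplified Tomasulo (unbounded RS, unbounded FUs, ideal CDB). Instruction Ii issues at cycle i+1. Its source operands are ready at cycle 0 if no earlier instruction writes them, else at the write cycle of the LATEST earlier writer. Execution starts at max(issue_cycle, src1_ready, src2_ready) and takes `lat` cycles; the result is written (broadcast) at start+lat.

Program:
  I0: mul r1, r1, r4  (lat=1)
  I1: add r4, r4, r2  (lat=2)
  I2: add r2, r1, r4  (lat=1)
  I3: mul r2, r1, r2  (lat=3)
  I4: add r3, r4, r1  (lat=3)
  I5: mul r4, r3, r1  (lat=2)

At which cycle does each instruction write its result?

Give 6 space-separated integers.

I0 mul r1: issue@1 deps=(None,None) exec_start@1 write@2
I1 add r4: issue@2 deps=(None,None) exec_start@2 write@4
I2 add r2: issue@3 deps=(0,1) exec_start@4 write@5
I3 mul r2: issue@4 deps=(0,2) exec_start@5 write@8
I4 add r3: issue@5 deps=(1,0) exec_start@5 write@8
I5 mul r4: issue@6 deps=(4,0) exec_start@8 write@10

Answer: 2 4 5 8 8 10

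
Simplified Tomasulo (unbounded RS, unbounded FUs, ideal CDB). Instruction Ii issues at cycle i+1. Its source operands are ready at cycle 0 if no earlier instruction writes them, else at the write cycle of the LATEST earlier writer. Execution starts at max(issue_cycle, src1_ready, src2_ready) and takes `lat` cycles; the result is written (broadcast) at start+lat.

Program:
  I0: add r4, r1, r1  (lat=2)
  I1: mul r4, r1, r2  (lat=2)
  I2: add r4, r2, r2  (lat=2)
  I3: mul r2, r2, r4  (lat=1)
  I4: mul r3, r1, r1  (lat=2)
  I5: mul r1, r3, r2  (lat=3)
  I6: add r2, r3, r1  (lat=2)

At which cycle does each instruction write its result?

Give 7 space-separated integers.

Answer: 3 4 5 6 7 10 12

Derivation:
I0 add r4: issue@1 deps=(None,None) exec_start@1 write@3
I1 mul r4: issue@2 deps=(None,None) exec_start@2 write@4
I2 add r4: issue@3 deps=(None,None) exec_start@3 write@5
I3 mul r2: issue@4 deps=(None,2) exec_start@5 write@6
I4 mul r3: issue@5 deps=(None,None) exec_start@5 write@7
I5 mul r1: issue@6 deps=(4,3) exec_start@7 write@10
I6 add r2: issue@7 deps=(4,5) exec_start@10 write@12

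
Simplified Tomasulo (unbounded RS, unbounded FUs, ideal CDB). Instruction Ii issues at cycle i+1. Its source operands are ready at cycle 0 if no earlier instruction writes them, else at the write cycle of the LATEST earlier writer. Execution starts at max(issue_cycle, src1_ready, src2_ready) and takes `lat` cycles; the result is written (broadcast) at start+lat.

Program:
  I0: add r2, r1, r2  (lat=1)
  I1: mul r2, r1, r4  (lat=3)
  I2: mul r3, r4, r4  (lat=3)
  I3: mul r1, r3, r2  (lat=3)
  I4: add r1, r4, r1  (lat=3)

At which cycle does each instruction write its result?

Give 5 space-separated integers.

Answer: 2 5 6 9 12

Derivation:
I0 add r2: issue@1 deps=(None,None) exec_start@1 write@2
I1 mul r2: issue@2 deps=(None,None) exec_start@2 write@5
I2 mul r3: issue@3 deps=(None,None) exec_start@3 write@6
I3 mul r1: issue@4 deps=(2,1) exec_start@6 write@9
I4 add r1: issue@5 deps=(None,3) exec_start@9 write@12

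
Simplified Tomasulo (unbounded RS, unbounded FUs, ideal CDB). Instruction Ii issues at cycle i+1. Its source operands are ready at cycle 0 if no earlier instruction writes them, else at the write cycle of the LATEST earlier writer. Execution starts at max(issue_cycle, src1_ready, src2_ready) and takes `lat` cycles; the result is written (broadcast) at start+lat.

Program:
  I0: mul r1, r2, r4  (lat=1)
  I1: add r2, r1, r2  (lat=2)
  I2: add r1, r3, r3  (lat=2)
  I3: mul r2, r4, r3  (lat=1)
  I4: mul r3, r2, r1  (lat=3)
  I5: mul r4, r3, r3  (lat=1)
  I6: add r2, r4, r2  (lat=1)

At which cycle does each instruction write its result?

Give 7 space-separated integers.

Answer: 2 4 5 5 8 9 10

Derivation:
I0 mul r1: issue@1 deps=(None,None) exec_start@1 write@2
I1 add r2: issue@2 deps=(0,None) exec_start@2 write@4
I2 add r1: issue@3 deps=(None,None) exec_start@3 write@5
I3 mul r2: issue@4 deps=(None,None) exec_start@4 write@5
I4 mul r3: issue@5 deps=(3,2) exec_start@5 write@8
I5 mul r4: issue@6 deps=(4,4) exec_start@8 write@9
I6 add r2: issue@7 deps=(5,3) exec_start@9 write@10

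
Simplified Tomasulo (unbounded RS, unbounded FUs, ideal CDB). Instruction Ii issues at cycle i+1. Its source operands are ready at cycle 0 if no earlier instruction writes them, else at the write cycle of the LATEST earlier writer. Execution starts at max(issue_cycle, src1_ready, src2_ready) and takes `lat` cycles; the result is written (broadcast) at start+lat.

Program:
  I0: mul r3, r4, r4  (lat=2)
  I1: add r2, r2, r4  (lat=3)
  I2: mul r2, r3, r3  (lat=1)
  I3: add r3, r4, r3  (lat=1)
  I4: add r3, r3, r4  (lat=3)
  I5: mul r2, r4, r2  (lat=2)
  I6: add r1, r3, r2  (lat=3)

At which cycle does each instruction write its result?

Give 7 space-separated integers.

Answer: 3 5 4 5 8 8 11

Derivation:
I0 mul r3: issue@1 deps=(None,None) exec_start@1 write@3
I1 add r2: issue@2 deps=(None,None) exec_start@2 write@5
I2 mul r2: issue@3 deps=(0,0) exec_start@3 write@4
I3 add r3: issue@4 deps=(None,0) exec_start@4 write@5
I4 add r3: issue@5 deps=(3,None) exec_start@5 write@8
I5 mul r2: issue@6 deps=(None,2) exec_start@6 write@8
I6 add r1: issue@7 deps=(4,5) exec_start@8 write@11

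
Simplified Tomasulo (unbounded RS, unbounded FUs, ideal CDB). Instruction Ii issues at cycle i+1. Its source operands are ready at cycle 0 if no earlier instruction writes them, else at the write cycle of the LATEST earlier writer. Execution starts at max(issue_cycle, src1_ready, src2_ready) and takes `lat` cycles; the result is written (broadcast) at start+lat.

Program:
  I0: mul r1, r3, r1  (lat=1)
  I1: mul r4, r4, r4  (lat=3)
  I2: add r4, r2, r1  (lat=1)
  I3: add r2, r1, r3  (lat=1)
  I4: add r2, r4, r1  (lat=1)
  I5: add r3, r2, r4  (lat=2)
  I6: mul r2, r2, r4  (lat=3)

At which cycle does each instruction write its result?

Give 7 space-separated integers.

I0 mul r1: issue@1 deps=(None,None) exec_start@1 write@2
I1 mul r4: issue@2 deps=(None,None) exec_start@2 write@5
I2 add r4: issue@3 deps=(None,0) exec_start@3 write@4
I3 add r2: issue@4 deps=(0,None) exec_start@4 write@5
I4 add r2: issue@5 deps=(2,0) exec_start@5 write@6
I5 add r3: issue@6 deps=(4,2) exec_start@6 write@8
I6 mul r2: issue@7 deps=(4,2) exec_start@7 write@10

Answer: 2 5 4 5 6 8 10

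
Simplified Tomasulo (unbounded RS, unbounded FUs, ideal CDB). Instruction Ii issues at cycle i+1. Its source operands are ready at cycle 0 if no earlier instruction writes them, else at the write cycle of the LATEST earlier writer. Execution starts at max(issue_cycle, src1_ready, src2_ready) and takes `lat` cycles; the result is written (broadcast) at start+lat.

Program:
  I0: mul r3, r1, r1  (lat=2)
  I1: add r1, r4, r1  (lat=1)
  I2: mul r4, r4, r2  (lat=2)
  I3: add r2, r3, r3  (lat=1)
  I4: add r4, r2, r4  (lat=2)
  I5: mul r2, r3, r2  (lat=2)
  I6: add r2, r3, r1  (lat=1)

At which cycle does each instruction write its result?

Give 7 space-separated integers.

I0 mul r3: issue@1 deps=(None,None) exec_start@1 write@3
I1 add r1: issue@2 deps=(None,None) exec_start@2 write@3
I2 mul r4: issue@3 deps=(None,None) exec_start@3 write@5
I3 add r2: issue@4 deps=(0,0) exec_start@4 write@5
I4 add r4: issue@5 deps=(3,2) exec_start@5 write@7
I5 mul r2: issue@6 deps=(0,3) exec_start@6 write@8
I6 add r2: issue@7 deps=(0,1) exec_start@7 write@8

Answer: 3 3 5 5 7 8 8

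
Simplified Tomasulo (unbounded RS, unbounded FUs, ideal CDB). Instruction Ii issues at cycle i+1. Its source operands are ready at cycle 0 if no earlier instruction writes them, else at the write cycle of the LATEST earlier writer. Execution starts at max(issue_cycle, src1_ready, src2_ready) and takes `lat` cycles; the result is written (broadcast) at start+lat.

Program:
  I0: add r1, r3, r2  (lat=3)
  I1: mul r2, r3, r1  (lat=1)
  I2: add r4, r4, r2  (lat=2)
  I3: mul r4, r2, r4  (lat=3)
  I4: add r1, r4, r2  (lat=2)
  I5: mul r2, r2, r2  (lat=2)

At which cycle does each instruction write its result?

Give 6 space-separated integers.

I0 add r1: issue@1 deps=(None,None) exec_start@1 write@4
I1 mul r2: issue@2 deps=(None,0) exec_start@4 write@5
I2 add r4: issue@3 deps=(None,1) exec_start@5 write@7
I3 mul r4: issue@4 deps=(1,2) exec_start@7 write@10
I4 add r1: issue@5 deps=(3,1) exec_start@10 write@12
I5 mul r2: issue@6 deps=(1,1) exec_start@6 write@8

Answer: 4 5 7 10 12 8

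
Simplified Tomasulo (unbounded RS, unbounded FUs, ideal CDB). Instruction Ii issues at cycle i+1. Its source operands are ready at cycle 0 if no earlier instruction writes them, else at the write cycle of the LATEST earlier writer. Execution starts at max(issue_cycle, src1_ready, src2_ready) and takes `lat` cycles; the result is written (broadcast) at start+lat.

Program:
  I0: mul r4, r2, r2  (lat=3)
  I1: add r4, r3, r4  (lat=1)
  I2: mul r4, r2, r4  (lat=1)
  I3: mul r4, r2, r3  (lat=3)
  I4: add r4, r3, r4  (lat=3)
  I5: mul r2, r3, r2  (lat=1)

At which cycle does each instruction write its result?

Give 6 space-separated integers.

Answer: 4 5 6 7 10 7

Derivation:
I0 mul r4: issue@1 deps=(None,None) exec_start@1 write@4
I1 add r4: issue@2 deps=(None,0) exec_start@4 write@5
I2 mul r4: issue@3 deps=(None,1) exec_start@5 write@6
I3 mul r4: issue@4 deps=(None,None) exec_start@4 write@7
I4 add r4: issue@5 deps=(None,3) exec_start@7 write@10
I5 mul r2: issue@6 deps=(None,None) exec_start@6 write@7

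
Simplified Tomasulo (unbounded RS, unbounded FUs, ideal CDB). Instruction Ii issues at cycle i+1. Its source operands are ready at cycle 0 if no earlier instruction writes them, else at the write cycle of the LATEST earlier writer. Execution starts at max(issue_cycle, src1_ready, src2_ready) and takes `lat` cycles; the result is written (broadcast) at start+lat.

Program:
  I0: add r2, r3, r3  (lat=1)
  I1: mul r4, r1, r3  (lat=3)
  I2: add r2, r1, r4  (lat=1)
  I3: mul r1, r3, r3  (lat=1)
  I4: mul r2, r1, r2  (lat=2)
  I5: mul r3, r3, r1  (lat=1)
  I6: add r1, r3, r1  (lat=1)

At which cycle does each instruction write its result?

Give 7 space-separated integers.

I0 add r2: issue@1 deps=(None,None) exec_start@1 write@2
I1 mul r4: issue@2 deps=(None,None) exec_start@2 write@5
I2 add r2: issue@3 deps=(None,1) exec_start@5 write@6
I3 mul r1: issue@4 deps=(None,None) exec_start@4 write@5
I4 mul r2: issue@5 deps=(3,2) exec_start@6 write@8
I5 mul r3: issue@6 deps=(None,3) exec_start@6 write@7
I6 add r1: issue@7 deps=(5,3) exec_start@7 write@8

Answer: 2 5 6 5 8 7 8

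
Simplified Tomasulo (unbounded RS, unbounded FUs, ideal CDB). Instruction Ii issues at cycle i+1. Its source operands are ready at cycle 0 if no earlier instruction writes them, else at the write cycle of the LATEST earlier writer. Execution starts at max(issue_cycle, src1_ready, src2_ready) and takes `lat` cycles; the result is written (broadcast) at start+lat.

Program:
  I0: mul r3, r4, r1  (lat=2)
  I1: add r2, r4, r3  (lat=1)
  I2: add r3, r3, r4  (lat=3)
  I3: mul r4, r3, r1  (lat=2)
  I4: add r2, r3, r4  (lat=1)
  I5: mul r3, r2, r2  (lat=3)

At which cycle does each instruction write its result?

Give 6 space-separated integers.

I0 mul r3: issue@1 deps=(None,None) exec_start@1 write@3
I1 add r2: issue@2 deps=(None,0) exec_start@3 write@4
I2 add r3: issue@3 deps=(0,None) exec_start@3 write@6
I3 mul r4: issue@4 deps=(2,None) exec_start@6 write@8
I4 add r2: issue@5 deps=(2,3) exec_start@8 write@9
I5 mul r3: issue@6 deps=(4,4) exec_start@9 write@12

Answer: 3 4 6 8 9 12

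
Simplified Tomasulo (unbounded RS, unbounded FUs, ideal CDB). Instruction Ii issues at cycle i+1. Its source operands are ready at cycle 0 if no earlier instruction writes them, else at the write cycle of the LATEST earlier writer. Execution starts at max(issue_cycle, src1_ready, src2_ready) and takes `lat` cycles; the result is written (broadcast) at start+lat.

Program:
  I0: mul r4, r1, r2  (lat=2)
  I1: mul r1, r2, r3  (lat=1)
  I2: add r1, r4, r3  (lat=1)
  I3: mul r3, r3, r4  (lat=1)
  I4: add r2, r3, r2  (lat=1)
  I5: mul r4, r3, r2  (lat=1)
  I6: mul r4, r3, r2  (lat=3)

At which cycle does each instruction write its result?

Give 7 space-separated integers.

Answer: 3 3 4 5 6 7 10

Derivation:
I0 mul r4: issue@1 deps=(None,None) exec_start@1 write@3
I1 mul r1: issue@2 deps=(None,None) exec_start@2 write@3
I2 add r1: issue@3 deps=(0,None) exec_start@3 write@4
I3 mul r3: issue@4 deps=(None,0) exec_start@4 write@5
I4 add r2: issue@5 deps=(3,None) exec_start@5 write@6
I5 mul r4: issue@6 deps=(3,4) exec_start@6 write@7
I6 mul r4: issue@7 deps=(3,4) exec_start@7 write@10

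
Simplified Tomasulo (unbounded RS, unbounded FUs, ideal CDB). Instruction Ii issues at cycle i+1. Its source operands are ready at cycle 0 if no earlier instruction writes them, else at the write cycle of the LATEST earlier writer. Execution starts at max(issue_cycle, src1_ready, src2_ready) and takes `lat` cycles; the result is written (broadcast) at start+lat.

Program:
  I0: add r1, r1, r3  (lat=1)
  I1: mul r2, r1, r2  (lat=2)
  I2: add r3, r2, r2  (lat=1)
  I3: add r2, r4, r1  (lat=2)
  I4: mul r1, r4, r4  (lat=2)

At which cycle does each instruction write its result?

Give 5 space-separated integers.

Answer: 2 4 5 6 7

Derivation:
I0 add r1: issue@1 deps=(None,None) exec_start@1 write@2
I1 mul r2: issue@2 deps=(0,None) exec_start@2 write@4
I2 add r3: issue@3 deps=(1,1) exec_start@4 write@5
I3 add r2: issue@4 deps=(None,0) exec_start@4 write@6
I4 mul r1: issue@5 deps=(None,None) exec_start@5 write@7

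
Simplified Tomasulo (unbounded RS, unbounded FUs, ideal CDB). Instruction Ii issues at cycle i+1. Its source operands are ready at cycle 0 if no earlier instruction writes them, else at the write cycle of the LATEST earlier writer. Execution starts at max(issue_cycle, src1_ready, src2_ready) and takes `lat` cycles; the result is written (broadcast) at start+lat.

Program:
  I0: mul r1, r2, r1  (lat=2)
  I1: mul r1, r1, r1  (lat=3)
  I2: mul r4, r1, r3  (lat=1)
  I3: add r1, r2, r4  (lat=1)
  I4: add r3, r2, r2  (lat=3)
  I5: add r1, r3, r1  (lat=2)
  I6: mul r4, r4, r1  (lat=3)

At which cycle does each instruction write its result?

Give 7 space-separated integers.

I0 mul r1: issue@1 deps=(None,None) exec_start@1 write@3
I1 mul r1: issue@2 deps=(0,0) exec_start@3 write@6
I2 mul r4: issue@3 deps=(1,None) exec_start@6 write@7
I3 add r1: issue@4 deps=(None,2) exec_start@7 write@8
I4 add r3: issue@5 deps=(None,None) exec_start@5 write@8
I5 add r1: issue@6 deps=(4,3) exec_start@8 write@10
I6 mul r4: issue@7 deps=(2,5) exec_start@10 write@13

Answer: 3 6 7 8 8 10 13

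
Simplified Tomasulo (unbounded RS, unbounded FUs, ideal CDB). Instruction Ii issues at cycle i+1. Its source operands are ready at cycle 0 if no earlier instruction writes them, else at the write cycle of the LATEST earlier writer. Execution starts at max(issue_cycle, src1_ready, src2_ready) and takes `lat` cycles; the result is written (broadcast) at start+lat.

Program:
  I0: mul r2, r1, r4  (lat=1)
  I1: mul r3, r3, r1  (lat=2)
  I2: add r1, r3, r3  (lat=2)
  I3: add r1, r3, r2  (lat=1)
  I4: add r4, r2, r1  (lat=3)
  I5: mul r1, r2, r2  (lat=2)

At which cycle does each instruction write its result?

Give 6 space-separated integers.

I0 mul r2: issue@1 deps=(None,None) exec_start@1 write@2
I1 mul r3: issue@2 deps=(None,None) exec_start@2 write@4
I2 add r1: issue@3 deps=(1,1) exec_start@4 write@6
I3 add r1: issue@4 deps=(1,0) exec_start@4 write@5
I4 add r4: issue@5 deps=(0,3) exec_start@5 write@8
I5 mul r1: issue@6 deps=(0,0) exec_start@6 write@8

Answer: 2 4 6 5 8 8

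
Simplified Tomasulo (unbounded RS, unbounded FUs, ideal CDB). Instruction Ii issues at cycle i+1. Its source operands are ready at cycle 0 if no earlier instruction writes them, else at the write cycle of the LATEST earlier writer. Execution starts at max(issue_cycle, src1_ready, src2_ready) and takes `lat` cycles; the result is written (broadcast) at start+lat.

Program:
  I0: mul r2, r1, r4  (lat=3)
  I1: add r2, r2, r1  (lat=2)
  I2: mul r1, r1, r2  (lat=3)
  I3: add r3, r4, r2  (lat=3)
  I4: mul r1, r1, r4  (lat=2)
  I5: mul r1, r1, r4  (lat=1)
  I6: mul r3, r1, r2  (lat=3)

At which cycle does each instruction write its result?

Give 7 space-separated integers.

Answer: 4 6 9 9 11 12 15

Derivation:
I0 mul r2: issue@1 deps=(None,None) exec_start@1 write@4
I1 add r2: issue@2 deps=(0,None) exec_start@4 write@6
I2 mul r1: issue@3 deps=(None,1) exec_start@6 write@9
I3 add r3: issue@4 deps=(None,1) exec_start@6 write@9
I4 mul r1: issue@5 deps=(2,None) exec_start@9 write@11
I5 mul r1: issue@6 deps=(4,None) exec_start@11 write@12
I6 mul r3: issue@7 deps=(5,1) exec_start@12 write@15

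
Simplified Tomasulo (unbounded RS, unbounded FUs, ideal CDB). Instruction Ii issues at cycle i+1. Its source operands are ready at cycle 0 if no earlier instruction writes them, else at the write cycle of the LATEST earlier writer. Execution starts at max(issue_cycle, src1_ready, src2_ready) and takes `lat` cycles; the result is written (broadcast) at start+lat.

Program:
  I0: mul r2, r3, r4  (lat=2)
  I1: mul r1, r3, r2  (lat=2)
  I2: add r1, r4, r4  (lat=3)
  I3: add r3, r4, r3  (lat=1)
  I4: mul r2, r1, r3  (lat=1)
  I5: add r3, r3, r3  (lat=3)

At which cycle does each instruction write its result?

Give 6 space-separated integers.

I0 mul r2: issue@1 deps=(None,None) exec_start@1 write@3
I1 mul r1: issue@2 deps=(None,0) exec_start@3 write@5
I2 add r1: issue@3 deps=(None,None) exec_start@3 write@6
I3 add r3: issue@4 deps=(None,None) exec_start@4 write@5
I4 mul r2: issue@5 deps=(2,3) exec_start@6 write@7
I5 add r3: issue@6 deps=(3,3) exec_start@6 write@9

Answer: 3 5 6 5 7 9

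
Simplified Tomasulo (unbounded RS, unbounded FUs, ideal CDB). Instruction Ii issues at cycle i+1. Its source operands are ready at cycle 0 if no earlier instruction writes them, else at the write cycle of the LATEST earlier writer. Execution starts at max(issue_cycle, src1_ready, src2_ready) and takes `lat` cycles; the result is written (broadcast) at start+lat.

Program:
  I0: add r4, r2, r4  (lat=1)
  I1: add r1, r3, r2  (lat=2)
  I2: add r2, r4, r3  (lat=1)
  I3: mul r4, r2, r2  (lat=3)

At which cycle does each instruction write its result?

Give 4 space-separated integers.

I0 add r4: issue@1 deps=(None,None) exec_start@1 write@2
I1 add r1: issue@2 deps=(None,None) exec_start@2 write@4
I2 add r2: issue@3 deps=(0,None) exec_start@3 write@4
I3 mul r4: issue@4 deps=(2,2) exec_start@4 write@7

Answer: 2 4 4 7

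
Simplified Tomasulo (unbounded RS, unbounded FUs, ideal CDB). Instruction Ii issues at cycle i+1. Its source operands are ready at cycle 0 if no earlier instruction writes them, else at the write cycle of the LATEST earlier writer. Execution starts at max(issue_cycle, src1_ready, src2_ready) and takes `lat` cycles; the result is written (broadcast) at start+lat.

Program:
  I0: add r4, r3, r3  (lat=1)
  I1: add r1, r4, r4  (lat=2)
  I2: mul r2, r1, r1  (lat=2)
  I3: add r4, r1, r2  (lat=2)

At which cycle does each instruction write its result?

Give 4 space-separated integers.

I0 add r4: issue@1 deps=(None,None) exec_start@1 write@2
I1 add r1: issue@2 deps=(0,0) exec_start@2 write@4
I2 mul r2: issue@3 deps=(1,1) exec_start@4 write@6
I3 add r4: issue@4 deps=(1,2) exec_start@6 write@8

Answer: 2 4 6 8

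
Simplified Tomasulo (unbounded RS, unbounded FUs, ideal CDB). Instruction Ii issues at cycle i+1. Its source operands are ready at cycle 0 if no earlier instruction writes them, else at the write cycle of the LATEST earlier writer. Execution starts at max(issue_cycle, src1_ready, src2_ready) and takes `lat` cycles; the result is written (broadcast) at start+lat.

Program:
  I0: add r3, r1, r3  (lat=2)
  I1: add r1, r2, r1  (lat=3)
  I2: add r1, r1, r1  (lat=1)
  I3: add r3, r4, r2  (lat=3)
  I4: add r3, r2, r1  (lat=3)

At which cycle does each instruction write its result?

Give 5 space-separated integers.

I0 add r3: issue@1 deps=(None,None) exec_start@1 write@3
I1 add r1: issue@2 deps=(None,None) exec_start@2 write@5
I2 add r1: issue@3 deps=(1,1) exec_start@5 write@6
I3 add r3: issue@4 deps=(None,None) exec_start@4 write@7
I4 add r3: issue@5 deps=(None,2) exec_start@6 write@9

Answer: 3 5 6 7 9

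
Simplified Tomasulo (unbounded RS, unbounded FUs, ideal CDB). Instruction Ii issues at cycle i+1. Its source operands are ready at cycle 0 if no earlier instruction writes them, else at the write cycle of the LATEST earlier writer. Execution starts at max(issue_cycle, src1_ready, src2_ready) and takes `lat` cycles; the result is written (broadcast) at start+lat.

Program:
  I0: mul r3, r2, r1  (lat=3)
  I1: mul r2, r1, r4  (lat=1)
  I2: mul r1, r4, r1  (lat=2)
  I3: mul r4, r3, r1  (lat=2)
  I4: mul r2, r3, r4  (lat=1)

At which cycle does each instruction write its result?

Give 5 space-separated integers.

Answer: 4 3 5 7 8

Derivation:
I0 mul r3: issue@1 deps=(None,None) exec_start@1 write@4
I1 mul r2: issue@2 deps=(None,None) exec_start@2 write@3
I2 mul r1: issue@3 deps=(None,None) exec_start@3 write@5
I3 mul r4: issue@4 deps=(0,2) exec_start@5 write@7
I4 mul r2: issue@5 deps=(0,3) exec_start@7 write@8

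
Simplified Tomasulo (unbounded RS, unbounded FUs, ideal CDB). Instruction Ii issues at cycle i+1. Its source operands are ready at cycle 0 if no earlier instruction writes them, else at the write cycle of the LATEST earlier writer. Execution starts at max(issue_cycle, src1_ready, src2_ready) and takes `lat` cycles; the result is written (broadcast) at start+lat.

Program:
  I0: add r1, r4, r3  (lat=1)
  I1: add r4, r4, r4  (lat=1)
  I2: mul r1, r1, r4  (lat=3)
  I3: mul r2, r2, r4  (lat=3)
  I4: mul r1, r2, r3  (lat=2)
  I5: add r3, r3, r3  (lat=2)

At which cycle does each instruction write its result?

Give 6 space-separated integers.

I0 add r1: issue@1 deps=(None,None) exec_start@1 write@2
I1 add r4: issue@2 deps=(None,None) exec_start@2 write@3
I2 mul r1: issue@3 deps=(0,1) exec_start@3 write@6
I3 mul r2: issue@4 deps=(None,1) exec_start@4 write@7
I4 mul r1: issue@5 deps=(3,None) exec_start@7 write@9
I5 add r3: issue@6 deps=(None,None) exec_start@6 write@8

Answer: 2 3 6 7 9 8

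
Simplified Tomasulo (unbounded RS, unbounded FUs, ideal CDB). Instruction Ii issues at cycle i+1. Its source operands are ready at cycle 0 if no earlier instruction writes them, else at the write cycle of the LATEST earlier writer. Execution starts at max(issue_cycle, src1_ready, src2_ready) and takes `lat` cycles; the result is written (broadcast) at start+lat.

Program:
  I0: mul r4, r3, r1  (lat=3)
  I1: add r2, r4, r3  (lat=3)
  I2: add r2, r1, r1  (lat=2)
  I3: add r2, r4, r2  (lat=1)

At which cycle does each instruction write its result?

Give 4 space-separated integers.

I0 mul r4: issue@1 deps=(None,None) exec_start@1 write@4
I1 add r2: issue@2 deps=(0,None) exec_start@4 write@7
I2 add r2: issue@3 deps=(None,None) exec_start@3 write@5
I3 add r2: issue@4 deps=(0,2) exec_start@5 write@6

Answer: 4 7 5 6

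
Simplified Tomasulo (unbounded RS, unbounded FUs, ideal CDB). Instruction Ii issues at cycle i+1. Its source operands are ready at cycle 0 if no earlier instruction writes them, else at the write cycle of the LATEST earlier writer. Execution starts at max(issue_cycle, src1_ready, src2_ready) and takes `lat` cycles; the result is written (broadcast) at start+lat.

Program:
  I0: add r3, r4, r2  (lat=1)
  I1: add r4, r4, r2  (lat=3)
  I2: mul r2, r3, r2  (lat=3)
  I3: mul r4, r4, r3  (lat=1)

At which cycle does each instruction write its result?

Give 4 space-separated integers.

I0 add r3: issue@1 deps=(None,None) exec_start@1 write@2
I1 add r4: issue@2 deps=(None,None) exec_start@2 write@5
I2 mul r2: issue@3 deps=(0,None) exec_start@3 write@6
I3 mul r4: issue@4 deps=(1,0) exec_start@5 write@6

Answer: 2 5 6 6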